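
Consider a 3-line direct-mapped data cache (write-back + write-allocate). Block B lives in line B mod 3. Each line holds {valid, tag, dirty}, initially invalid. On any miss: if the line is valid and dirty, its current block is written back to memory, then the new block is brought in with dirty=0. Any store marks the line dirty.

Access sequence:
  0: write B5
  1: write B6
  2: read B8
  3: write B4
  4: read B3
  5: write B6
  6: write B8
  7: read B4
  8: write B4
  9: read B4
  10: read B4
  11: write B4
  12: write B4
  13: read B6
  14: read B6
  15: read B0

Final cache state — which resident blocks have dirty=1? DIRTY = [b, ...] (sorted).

DIRTY = [4, 8]

0: W B5 → L2 miss [D]
1: W B6 → L0 miss [D]
2: R B8 → L2 miss wb→B5 [-]
3: W B4 → L1 miss [D]
4: R B3 → L0 miss wb→B6 [-]
5: W B6 → L0 miss [D]
6: W B8 → L2 hit [D]
7: R B4 → L1 hit [D]
8: W B4 → L1 hit [D]
9: R B4 → L1 hit [D]
10: R B4 → L1 hit [D]
11: W B4 → L1 hit [D]
12: W B4 → L1 hit [D]
13: R B6 → L0 hit [D]
14: R B6 → L0 hit [D]
15: R B0 → L0 miss wb→B6 [-]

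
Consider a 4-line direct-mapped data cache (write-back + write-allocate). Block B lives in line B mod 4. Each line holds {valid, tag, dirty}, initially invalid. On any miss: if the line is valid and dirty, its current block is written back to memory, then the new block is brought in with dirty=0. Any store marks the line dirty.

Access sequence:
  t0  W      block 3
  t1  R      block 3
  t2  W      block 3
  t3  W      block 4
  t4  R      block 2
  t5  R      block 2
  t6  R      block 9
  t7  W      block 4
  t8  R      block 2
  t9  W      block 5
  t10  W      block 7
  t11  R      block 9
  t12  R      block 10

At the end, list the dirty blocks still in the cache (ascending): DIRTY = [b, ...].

0: W B3 -> L3 miss  d=D]
1: R B3 -> L3 hit  d=D]
2: W B3 -> L3 hit  d=D]
3: W B4 -> L0 miss  d=D]
4: R B2 -> L2 miss  d=-]
5: R B2 -> L2 hit  d=-]
6: R B9 -> L1 miss  d=-]
7: W B4 -> L0 hit  d=D]
8: R B2 -> L2 hit  d=-]
9: W B5 -> L1 miss  d=D]
10: W B7 -> L3 miss wb->B3  d=D]
11: R B9 -> L1 miss wb->B5  d=-]
12: R B10 -> L2 miss  d=-]

DIRTY = [4, 7]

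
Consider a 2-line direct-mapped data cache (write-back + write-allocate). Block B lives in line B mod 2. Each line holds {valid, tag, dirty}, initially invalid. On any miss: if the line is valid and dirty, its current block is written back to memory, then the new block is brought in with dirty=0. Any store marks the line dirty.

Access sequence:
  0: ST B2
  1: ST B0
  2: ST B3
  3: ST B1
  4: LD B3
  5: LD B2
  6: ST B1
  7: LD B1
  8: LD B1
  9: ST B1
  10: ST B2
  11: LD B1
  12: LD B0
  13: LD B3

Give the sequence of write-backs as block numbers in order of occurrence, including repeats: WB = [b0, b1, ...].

0: W B2 -> L0 miss  d=D]
1: W B0 -> L0 miss wb->B2  d=D]
2: W B3 -> L1 miss  d=D]
3: W B1 -> L1 miss wb->B3  d=D]
4: R B3 -> L1 miss wb->B1  d=-]
5: R B2 -> L0 miss wb->B0  d=-]
6: W B1 -> L1 miss  d=D]
7: R B1 -> L1 hit  d=D]
8: R B1 -> L1 hit  d=D]
9: W B1 -> L1 hit  d=D]
10: W B2 -> L0 hit  d=D]
11: R B1 -> L1 hit  d=D]
12: R B0 -> L0 miss wb->B2  d=-]
13: R B3 -> L1 miss wb->B1  d=-]

WB = [2, 3, 1, 0, 2, 1]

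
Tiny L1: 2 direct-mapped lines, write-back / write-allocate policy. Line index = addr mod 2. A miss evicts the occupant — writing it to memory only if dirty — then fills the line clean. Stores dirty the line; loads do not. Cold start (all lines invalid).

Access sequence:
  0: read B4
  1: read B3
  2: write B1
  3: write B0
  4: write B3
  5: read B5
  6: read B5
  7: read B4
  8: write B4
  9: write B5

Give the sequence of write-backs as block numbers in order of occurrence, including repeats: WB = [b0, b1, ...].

WB = [1, 3, 0]

  0 | R B4 → L0 miss [-]
  1 | R B3 → L1 miss [-]
  2 | W B1 → L1 miss [D]
  3 | W B0 → L0 miss [D]
  4 | W B3 → L1 miss wb→B1 [D]
  5 | R B5 → L1 miss wb→B3 [-]
  6 | R B5 → L1 hit [-]
  7 | R B4 → L0 miss wb→B0 [-]
  8 | W B4 → L0 hit [D]
  9 | W B5 → L1 hit [D]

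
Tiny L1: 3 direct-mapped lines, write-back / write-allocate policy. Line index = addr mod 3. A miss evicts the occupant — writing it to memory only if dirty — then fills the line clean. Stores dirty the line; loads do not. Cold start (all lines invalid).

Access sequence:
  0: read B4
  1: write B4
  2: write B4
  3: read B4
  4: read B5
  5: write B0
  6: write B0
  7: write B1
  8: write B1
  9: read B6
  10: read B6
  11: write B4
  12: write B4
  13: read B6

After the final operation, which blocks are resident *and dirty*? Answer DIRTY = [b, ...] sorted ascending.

  0 | R B4 → L1 miss [-]
  1 | W B4 → L1 hit [D]
  2 | W B4 → L1 hit [D]
  3 | R B4 → L1 hit [D]
  4 | R B5 → L2 miss [-]
  5 | W B0 → L0 miss [D]
  6 | W B0 → L0 hit [D]
  7 | W B1 → L1 miss wb→B4 [D]
  8 | W B1 → L1 hit [D]
  9 | R B6 → L0 miss wb→B0 [-]
  10 | R B6 → L0 hit [-]
  11 | W B4 → L1 miss wb→B1 [D]
  12 | W B4 → L1 hit [D]
  13 | R B6 → L0 hit [-]

DIRTY = [4]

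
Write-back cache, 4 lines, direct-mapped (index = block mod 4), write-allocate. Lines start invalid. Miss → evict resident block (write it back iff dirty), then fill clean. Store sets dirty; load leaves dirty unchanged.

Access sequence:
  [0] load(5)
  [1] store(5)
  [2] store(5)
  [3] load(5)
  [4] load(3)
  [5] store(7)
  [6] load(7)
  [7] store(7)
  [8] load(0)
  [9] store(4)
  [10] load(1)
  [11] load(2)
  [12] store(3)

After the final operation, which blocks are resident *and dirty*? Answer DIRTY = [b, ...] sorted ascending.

DIRTY = [3, 4]

0: R B5 -> L1 miss  d=-]
1: W B5 -> L1 hit  d=D]
2: W B5 -> L1 hit  d=D]
3: R B5 -> L1 hit  d=D]
4: R B3 -> L3 miss  d=-]
5: W B7 -> L3 miss  d=D]
6: R B7 -> L3 hit  d=D]
7: W B7 -> L3 hit  d=D]
8: R B0 -> L0 miss  d=-]
9: W B4 -> L0 miss  d=D]
10: R B1 -> L1 miss wb->B5  d=-]
11: R B2 -> L2 miss  d=-]
12: W B3 -> L3 miss wb->B7  d=D]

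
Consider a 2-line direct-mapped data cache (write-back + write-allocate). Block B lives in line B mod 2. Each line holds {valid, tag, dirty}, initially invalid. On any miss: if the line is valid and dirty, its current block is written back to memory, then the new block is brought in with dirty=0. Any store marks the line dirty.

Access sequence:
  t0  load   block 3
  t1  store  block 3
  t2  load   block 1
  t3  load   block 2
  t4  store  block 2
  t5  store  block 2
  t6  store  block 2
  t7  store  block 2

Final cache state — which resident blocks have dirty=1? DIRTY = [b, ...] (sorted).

  0 | R B3 → L1 miss [-]
  1 | W B3 → L1 hit [D]
  2 | R B1 → L1 miss wb→B3 [-]
  3 | R B2 → L0 miss [-]
  4 | W B2 → L0 hit [D]
  5 | W B2 → L0 hit [D]
  6 | W B2 → L0 hit [D]
  7 | W B2 → L0 hit [D]

DIRTY = [2]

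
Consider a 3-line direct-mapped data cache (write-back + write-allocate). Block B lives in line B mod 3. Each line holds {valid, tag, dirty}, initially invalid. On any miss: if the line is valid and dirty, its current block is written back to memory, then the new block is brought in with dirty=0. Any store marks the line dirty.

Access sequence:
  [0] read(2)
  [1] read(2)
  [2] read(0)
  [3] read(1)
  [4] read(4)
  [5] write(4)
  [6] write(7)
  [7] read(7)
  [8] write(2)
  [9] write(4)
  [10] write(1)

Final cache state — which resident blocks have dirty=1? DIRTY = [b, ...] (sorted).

DIRTY = [1, 2]

  0 | R B2 → L2 miss [-]
  1 | R B2 → L2 hit [-]
  2 | R B0 → L0 miss [-]
  3 | R B1 → L1 miss [-]
  4 | R B4 → L1 miss [-]
  5 | W B4 → L1 hit [D]
  6 | W B7 → L1 miss wb→B4 [D]
  7 | R B7 → L1 hit [D]
  8 | W B2 → L2 hit [D]
  9 | W B4 → L1 miss wb→B7 [D]
  10 | W B1 → L1 miss wb→B4 [D]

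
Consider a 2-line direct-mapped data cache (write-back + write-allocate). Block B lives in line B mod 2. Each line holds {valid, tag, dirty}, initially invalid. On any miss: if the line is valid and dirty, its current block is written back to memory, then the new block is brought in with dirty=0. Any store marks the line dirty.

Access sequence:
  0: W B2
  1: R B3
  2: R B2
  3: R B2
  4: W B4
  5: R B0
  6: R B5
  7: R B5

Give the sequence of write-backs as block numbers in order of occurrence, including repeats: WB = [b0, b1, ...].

WB = [2, 4]

  0 | W B2 → L0 miss [D]
  1 | R B3 → L1 miss [-]
  2 | R B2 → L0 hit [D]
  3 | R B2 → L0 hit [D]
  4 | W B4 → L0 miss wb→B2 [D]
  5 | R B0 → L0 miss wb→B4 [-]
  6 | R B5 → L1 miss [-]
  7 | R B5 → L1 hit [-]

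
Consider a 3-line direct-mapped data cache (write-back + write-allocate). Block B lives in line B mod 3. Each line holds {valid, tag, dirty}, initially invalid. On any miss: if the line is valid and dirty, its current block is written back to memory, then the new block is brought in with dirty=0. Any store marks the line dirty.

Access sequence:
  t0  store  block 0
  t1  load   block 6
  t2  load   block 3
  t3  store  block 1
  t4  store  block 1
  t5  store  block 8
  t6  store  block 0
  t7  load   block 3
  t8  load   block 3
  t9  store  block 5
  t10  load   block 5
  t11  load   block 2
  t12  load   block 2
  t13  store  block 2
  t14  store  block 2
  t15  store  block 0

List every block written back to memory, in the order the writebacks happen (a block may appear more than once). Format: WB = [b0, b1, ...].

WB = [0, 0, 8, 5]

0: W B0 → L0 miss [D]
1: R B6 → L0 miss wb→B0 [-]
2: R B3 → L0 miss [-]
3: W B1 → L1 miss [D]
4: W B1 → L1 hit [D]
5: W B8 → L2 miss [D]
6: W B0 → L0 miss [D]
7: R B3 → L0 miss wb→B0 [-]
8: R B3 → L0 hit [-]
9: W B5 → L2 miss wb→B8 [D]
10: R B5 → L2 hit [D]
11: R B2 → L2 miss wb→B5 [-]
12: R B2 → L2 hit [-]
13: W B2 → L2 hit [D]
14: W B2 → L2 hit [D]
15: W B0 → L0 miss [D]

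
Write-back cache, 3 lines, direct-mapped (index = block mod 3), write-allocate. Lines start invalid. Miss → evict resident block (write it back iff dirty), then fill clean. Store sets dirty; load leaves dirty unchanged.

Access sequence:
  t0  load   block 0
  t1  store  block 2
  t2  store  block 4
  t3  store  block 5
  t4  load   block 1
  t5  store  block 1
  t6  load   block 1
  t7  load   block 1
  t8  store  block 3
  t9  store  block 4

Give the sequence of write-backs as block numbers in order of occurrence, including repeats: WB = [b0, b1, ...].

  0 | R B0 → L0 miss [-]
  1 | W B2 → L2 miss [D]
  2 | W B4 → L1 miss [D]
  3 | W B5 → L2 miss wb→B2 [D]
  4 | R B1 → L1 miss wb→B4 [-]
  5 | W B1 → L1 hit [D]
  6 | R B1 → L1 hit [D]
  7 | R B1 → L1 hit [D]
  8 | W B3 → L0 miss [D]
  9 | W B4 → L1 miss wb→B1 [D]

WB = [2, 4, 1]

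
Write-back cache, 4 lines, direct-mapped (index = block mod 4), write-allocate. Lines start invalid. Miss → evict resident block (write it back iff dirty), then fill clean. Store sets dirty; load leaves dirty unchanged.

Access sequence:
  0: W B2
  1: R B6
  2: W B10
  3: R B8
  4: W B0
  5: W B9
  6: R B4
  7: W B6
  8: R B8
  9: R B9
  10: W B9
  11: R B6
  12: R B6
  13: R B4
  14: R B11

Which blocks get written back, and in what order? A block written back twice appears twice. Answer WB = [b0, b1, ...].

WB = [2, 0, 10]

  0 | W B2 → L2 miss [D]
  1 | R B6 → L2 miss wb→B2 [-]
  2 | W B10 → L2 miss [D]
  3 | R B8 → L0 miss [-]
  4 | W B0 → L0 miss [D]
  5 | W B9 → L1 miss [D]
  6 | R B4 → L0 miss wb→B0 [-]
  7 | W B6 → L2 miss wb→B10 [D]
  8 | R B8 → L0 miss [-]
  9 | R B9 → L1 hit [D]
  10 | W B9 → L1 hit [D]
  11 | R B6 → L2 hit [D]
  12 | R B6 → L2 hit [D]
  13 | R B4 → L0 miss [-]
  14 | R B11 → L3 miss [-]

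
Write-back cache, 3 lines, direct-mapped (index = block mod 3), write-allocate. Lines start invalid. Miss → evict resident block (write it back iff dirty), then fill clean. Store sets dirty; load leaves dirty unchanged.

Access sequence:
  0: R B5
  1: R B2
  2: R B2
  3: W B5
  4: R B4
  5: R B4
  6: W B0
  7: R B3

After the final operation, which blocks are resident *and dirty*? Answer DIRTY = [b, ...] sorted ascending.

DIRTY = [5]

0: R B5 -> L2 miss  d=-]
1: R B2 -> L2 miss  d=-]
2: R B2 -> L2 hit  d=-]
3: W B5 -> L2 miss  d=D]
4: R B4 -> L1 miss  d=-]
5: R B4 -> L1 hit  d=-]
6: W B0 -> L0 miss  d=D]
7: R B3 -> L0 miss wb->B0  d=-]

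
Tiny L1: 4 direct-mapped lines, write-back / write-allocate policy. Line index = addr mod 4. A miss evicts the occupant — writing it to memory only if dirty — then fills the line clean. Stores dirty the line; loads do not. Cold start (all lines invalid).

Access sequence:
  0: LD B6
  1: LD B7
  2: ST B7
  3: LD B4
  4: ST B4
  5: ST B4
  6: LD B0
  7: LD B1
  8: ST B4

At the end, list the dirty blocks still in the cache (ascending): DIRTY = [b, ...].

DIRTY = [4, 7]

  0 | R B6 → L2 miss [-]
  1 | R B7 → L3 miss [-]
  2 | W B7 → L3 hit [D]
  3 | R B4 → L0 miss [-]
  4 | W B4 → L0 hit [D]
  5 | W B4 → L0 hit [D]
  6 | R B0 → L0 miss wb→B4 [-]
  7 | R B1 → L1 miss [-]
  8 | W B4 → L0 miss [D]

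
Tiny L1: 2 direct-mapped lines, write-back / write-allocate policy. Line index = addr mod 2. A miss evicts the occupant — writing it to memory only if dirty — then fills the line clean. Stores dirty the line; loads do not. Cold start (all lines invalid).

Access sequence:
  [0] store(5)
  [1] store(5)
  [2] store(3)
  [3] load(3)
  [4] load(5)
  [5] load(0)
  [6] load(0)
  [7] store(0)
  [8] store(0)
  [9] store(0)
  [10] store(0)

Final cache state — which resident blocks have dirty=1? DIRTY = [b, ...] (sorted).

DIRTY = [0]

0: W B5 → L1 miss [D]
1: W B5 → L1 hit [D]
2: W B3 → L1 miss wb→B5 [D]
3: R B3 → L1 hit [D]
4: R B5 → L1 miss wb→B3 [-]
5: R B0 → L0 miss [-]
6: R B0 → L0 hit [-]
7: W B0 → L0 hit [D]
8: W B0 → L0 hit [D]
9: W B0 → L0 hit [D]
10: W B0 → L0 hit [D]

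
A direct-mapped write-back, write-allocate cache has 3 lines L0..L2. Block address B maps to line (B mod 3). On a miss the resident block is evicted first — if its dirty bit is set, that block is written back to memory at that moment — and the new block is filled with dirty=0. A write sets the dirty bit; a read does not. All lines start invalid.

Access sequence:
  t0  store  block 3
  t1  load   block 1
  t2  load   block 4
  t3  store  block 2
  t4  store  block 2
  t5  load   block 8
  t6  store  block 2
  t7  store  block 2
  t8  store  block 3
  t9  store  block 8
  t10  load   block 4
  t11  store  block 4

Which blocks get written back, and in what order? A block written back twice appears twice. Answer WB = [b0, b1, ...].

0: W B3 -> L0 miss  d=D]
1: R B1 -> L1 miss  d=-]
2: R B4 -> L1 miss  d=-]
3: W B2 -> L2 miss  d=D]
4: W B2 -> L2 hit  d=D]
5: R B8 -> L2 miss wb->B2  d=-]
6: W B2 -> L2 miss  d=D]
7: W B2 -> L2 hit  d=D]
8: W B3 -> L0 hit  d=D]
9: W B8 -> L2 miss wb->B2  d=D]
10: R B4 -> L1 hit  d=-]
11: W B4 -> L1 hit  d=D]

WB = [2, 2]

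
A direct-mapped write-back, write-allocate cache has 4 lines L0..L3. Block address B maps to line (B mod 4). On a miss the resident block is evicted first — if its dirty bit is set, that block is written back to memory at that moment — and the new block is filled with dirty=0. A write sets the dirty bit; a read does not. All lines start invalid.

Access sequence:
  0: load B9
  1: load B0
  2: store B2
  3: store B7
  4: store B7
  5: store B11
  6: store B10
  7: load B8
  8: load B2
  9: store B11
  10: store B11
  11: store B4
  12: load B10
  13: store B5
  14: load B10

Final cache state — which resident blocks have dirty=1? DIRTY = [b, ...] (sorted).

0: R B9 → L1 miss [-]
1: R B0 → L0 miss [-]
2: W B2 → L2 miss [D]
3: W B7 → L3 miss [D]
4: W B7 → L3 hit [D]
5: W B11 → L3 miss wb→B7 [D]
6: W B10 → L2 miss wb→B2 [D]
7: R B8 → L0 miss [-]
8: R B2 → L2 miss wb→B10 [-]
9: W B11 → L3 hit [D]
10: W B11 → L3 hit [D]
11: W B4 → L0 miss [D]
12: R B10 → L2 miss [-]
13: W B5 → L1 miss [D]
14: R B10 → L2 hit [-]

DIRTY = [4, 5, 11]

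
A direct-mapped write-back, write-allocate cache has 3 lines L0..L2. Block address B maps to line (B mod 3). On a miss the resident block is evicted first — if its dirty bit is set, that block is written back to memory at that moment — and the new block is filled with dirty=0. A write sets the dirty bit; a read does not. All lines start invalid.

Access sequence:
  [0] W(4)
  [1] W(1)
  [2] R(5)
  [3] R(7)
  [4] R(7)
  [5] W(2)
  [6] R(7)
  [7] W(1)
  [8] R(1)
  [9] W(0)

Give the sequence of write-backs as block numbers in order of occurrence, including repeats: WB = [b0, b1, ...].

WB = [4, 1]

0: W B4 → L1 miss [D]
1: W B1 → L1 miss wb→B4 [D]
2: R B5 → L2 miss [-]
3: R B7 → L1 miss wb→B1 [-]
4: R B7 → L1 hit [-]
5: W B2 → L2 miss [D]
6: R B7 → L1 hit [-]
7: W B1 → L1 miss [D]
8: R B1 → L1 hit [D]
9: W B0 → L0 miss [D]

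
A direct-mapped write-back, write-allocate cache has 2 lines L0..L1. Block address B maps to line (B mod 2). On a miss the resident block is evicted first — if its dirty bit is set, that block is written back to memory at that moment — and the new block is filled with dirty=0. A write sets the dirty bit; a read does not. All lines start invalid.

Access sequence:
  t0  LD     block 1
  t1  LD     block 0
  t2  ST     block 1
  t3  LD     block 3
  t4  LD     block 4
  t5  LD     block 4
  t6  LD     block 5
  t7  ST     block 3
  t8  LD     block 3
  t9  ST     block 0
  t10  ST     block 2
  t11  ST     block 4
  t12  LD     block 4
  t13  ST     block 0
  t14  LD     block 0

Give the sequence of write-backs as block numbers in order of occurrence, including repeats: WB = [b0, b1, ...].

WB = [1, 0, 2, 4]

0: R B1 -> L1 miss  d=-]
1: R B0 -> L0 miss  d=-]
2: W B1 -> L1 hit  d=D]
3: R B3 -> L1 miss wb->B1  d=-]
4: R B4 -> L0 miss  d=-]
5: R B4 -> L0 hit  d=-]
6: R B5 -> L1 miss  d=-]
7: W B3 -> L1 miss  d=D]
8: R B3 -> L1 hit  d=D]
9: W B0 -> L0 miss  d=D]
10: W B2 -> L0 miss wb->B0  d=D]
11: W B4 -> L0 miss wb->B2  d=D]
12: R B4 -> L0 hit  d=D]
13: W B0 -> L0 miss wb->B4  d=D]
14: R B0 -> L0 hit  d=D]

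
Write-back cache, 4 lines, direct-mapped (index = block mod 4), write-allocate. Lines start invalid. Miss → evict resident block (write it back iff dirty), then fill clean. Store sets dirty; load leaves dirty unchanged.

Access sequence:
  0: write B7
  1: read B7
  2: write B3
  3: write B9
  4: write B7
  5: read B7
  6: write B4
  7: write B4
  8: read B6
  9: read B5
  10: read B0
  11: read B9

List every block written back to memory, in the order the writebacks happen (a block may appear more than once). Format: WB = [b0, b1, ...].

0: W B7 -> L3 miss  d=D]
1: R B7 -> L3 hit  d=D]
2: W B3 -> L3 miss wb->B7  d=D]
3: W B9 -> L1 miss  d=D]
4: W B7 -> L3 miss wb->B3  d=D]
5: R B7 -> L3 hit  d=D]
6: W B4 -> L0 miss  d=D]
7: W B4 -> L0 hit  d=D]
8: R B6 -> L2 miss  d=-]
9: R B5 -> L1 miss wb->B9  d=-]
10: R B0 -> L0 miss wb->B4  d=-]
11: R B9 -> L1 miss  d=-]

WB = [7, 3, 9, 4]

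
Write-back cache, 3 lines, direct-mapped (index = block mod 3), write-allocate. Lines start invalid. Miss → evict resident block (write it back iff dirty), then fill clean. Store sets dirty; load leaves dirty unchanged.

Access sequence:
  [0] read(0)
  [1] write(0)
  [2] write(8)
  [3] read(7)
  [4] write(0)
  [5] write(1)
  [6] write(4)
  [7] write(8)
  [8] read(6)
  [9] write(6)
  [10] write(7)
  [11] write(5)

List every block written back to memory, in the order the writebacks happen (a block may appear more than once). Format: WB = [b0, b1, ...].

0: R B0 → L0 miss [-]
1: W B0 → L0 hit [D]
2: W B8 → L2 miss [D]
3: R B7 → L1 miss [-]
4: W B0 → L0 hit [D]
5: W B1 → L1 miss [D]
6: W B4 → L1 miss wb→B1 [D]
7: W B8 → L2 hit [D]
8: R B6 → L0 miss wb→B0 [-]
9: W B6 → L0 hit [D]
10: W B7 → L1 miss wb→B4 [D]
11: W B5 → L2 miss wb→B8 [D]

WB = [1, 0, 4, 8]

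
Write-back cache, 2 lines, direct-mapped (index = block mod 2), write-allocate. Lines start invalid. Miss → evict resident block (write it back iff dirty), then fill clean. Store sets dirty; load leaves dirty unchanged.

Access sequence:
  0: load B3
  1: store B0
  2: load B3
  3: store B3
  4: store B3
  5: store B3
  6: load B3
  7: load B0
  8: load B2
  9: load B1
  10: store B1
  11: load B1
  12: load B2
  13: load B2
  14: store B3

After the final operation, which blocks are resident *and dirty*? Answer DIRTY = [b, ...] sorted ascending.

  0 | R B3 → L1 miss [-]
  1 | W B0 → L0 miss [D]
  2 | R B3 → L1 hit [-]
  3 | W B3 → L1 hit [D]
  4 | W B3 → L1 hit [D]
  5 | W B3 → L1 hit [D]
  6 | R B3 → L1 hit [D]
  7 | R B0 → L0 hit [D]
  8 | R B2 → L0 miss wb→B0 [-]
  9 | R B1 → L1 miss wb→B3 [-]
  10 | W B1 → L1 hit [D]
  11 | R B1 → L1 hit [D]
  12 | R B2 → L0 hit [-]
  13 | R B2 → L0 hit [-]
  14 | W B3 → L1 miss wb→B1 [D]

DIRTY = [3]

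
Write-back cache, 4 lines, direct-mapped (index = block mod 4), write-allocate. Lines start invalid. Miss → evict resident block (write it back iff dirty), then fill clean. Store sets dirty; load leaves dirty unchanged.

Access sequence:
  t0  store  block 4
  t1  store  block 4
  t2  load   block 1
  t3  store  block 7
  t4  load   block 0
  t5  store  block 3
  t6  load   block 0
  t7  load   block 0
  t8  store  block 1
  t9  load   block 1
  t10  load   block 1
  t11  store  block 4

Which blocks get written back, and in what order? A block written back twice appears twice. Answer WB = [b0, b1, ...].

WB = [4, 7]

0: W B4 -> L0 miss  d=D]
1: W B4 -> L0 hit  d=D]
2: R B1 -> L1 miss  d=-]
3: W B7 -> L3 miss  d=D]
4: R B0 -> L0 miss wb->B4  d=-]
5: W B3 -> L3 miss wb->B7  d=D]
6: R B0 -> L0 hit  d=-]
7: R B0 -> L0 hit  d=-]
8: W B1 -> L1 hit  d=D]
9: R B1 -> L1 hit  d=D]
10: R B1 -> L1 hit  d=D]
11: W B4 -> L0 miss  d=D]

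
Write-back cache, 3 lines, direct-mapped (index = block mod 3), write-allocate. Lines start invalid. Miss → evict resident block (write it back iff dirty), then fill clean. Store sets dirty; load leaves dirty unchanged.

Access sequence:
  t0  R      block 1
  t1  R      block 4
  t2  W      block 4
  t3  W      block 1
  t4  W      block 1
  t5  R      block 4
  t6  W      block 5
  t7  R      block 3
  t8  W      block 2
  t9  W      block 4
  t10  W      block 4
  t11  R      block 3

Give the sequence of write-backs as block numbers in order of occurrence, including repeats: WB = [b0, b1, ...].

  0 | R B1 → L1 miss [-]
  1 | R B4 → L1 miss [-]
  2 | W B4 → L1 hit [D]
  3 | W B1 → L1 miss wb→B4 [D]
  4 | W B1 → L1 hit [D]
  5 | R B4 → L1 miss wb→B1 [-]
  6 | W B5 → L2 miss [D]
  7 | R B3 → L0 miss [-]
  8 | W B2 → L2 miss wb→B5 [D]
  9 | W B4 → L1 hit [D]
  10 | W B4 → L1 hit [D]
  11 | R B3 → L0 hit [-]

WB = [4, 1, 5]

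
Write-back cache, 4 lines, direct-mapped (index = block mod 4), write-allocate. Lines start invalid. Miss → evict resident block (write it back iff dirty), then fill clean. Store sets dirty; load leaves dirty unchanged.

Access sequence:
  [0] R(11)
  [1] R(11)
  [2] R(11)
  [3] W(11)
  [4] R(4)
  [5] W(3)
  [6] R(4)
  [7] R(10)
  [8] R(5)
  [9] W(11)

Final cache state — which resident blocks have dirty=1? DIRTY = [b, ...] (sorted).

DIRTY = [11]

  0 | R B11 → L3 miss [-]
  1 | R B11 → L3 hit [-]
  2 | R B11 → L3 hit [-]
  3 | W B11 → L3 hit [D]
  4 | R B4 → L0 miss [-]
  5 | W B3 → L3 miss wb→B11 [D]
  6 | R B4 → L0 hit [-]
  7 | R B10 → L2 miss [-]
  8 | R B5 → L1 miss [-]
  9 | W B11 → L3 miss wb→B3 [D]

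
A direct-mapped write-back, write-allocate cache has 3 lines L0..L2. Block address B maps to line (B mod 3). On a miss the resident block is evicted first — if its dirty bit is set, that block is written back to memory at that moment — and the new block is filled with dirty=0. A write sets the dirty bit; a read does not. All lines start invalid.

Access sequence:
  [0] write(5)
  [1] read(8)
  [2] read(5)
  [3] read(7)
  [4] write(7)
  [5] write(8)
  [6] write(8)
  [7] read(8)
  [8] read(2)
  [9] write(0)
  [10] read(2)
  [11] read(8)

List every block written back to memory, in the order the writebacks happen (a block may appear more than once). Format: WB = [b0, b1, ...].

  0 | W B5 → L2 miss [D]
  1 | R B8 → L2 miss wb→B5 [-]
  2 | R B5 → L2 miss [-]
  3 | R B7 → L1 miss [-]
  4 | W B7 → L1 hit [D]
  5 | W B8 → L2 miss [D]
  6 | W B8 → L2 hit [D]
  7 | R B8 → L2 hit [D]
  8 | R B2 → L2 miss wb→B8 [-]
  9 | W B0 → L0 miss [D]
  10 | R B2 → L2 hit [-]
  11 | R B8 → L2 miss [-]

WB = [5, 8]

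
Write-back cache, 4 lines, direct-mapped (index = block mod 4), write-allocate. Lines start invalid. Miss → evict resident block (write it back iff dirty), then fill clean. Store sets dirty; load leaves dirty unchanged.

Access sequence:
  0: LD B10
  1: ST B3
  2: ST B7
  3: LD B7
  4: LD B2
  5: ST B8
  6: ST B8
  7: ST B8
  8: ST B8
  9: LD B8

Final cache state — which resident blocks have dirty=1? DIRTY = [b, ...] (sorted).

DIRTY = [7, 8]

  0 | R B10 → L2 miss [-]
  1 | W B3 → L3 miss [D]
  2 | W B7 → L3 miss wb→B3 [D]
  3 | R B7 → L3 hit [D]
  4 | R B2 → L2 miss [-]
  5 | W B8 → L0 miss [D]
  6 | W B8 → L0 hit [D]
  7 | W B8 → L0 hit [D]
  8 | W B8 → L0 hit [D]
  9 | R B8 → L0 hit [D]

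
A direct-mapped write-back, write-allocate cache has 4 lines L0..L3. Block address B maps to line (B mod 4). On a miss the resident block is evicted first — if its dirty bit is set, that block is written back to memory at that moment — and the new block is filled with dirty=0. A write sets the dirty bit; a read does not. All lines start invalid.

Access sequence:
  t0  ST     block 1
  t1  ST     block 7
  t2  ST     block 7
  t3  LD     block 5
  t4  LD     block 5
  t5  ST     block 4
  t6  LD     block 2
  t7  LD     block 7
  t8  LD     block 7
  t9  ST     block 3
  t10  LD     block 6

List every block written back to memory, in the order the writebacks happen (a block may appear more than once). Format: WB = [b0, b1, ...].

0: W B1 -> L1 miss  d=D]
1: W B7 -> L3 miss  d=D]
2: W B7 -> L3 hit  d=D]
3: R B5 -> L1 miss wb->B1  d=-]
4: R B5 -> L1 hit  d=-]
5: W B4 -> L0 miss  d=D]
6: R B2 -> L2 miss  d=-]
7: R B7 -> L3 hit  d=D]
8: R B7 -> L3 hit  d=D]
9: W B3 -> L3 miss wb->B7  d=D]
10: R B6 -> L2 miss  d=-]

WB = [1, 7]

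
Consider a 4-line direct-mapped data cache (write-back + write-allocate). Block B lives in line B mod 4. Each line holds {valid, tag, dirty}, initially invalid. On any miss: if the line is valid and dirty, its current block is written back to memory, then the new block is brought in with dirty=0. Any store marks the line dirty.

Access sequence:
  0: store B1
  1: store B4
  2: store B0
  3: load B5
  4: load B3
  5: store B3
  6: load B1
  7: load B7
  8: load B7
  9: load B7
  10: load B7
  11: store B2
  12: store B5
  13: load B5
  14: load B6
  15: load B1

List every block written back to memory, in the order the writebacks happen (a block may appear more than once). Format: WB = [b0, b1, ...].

0: W B1 → L1 miss [D]
1: W B4 → L0 miss [D]
2: W B0 → L0 miss wb→B4 [D]
3: R B5 → L1 miss wb→B1 [-]
4: R B3 → L3 miss [-]
5: W B3 → L3 hit [D]
6: R B1 → L1 miss [-]
7: R B7 → L3 miss wb→B3 [-]
8: R B7 → L3 hit [-]
9: R B7 → L3 hit [-]
10: R B7 → L3 hit [-]
11: W B2 → L2 miss [D]
12: W B5 → L1 miss [D]
13: R B5 → L1 hit [D]
14: R B6 → L2 miss wb→B2 [-]
15: R B1 → L1 miss wb→B5 [-]

WB = [4, 1, 3, 2, 5]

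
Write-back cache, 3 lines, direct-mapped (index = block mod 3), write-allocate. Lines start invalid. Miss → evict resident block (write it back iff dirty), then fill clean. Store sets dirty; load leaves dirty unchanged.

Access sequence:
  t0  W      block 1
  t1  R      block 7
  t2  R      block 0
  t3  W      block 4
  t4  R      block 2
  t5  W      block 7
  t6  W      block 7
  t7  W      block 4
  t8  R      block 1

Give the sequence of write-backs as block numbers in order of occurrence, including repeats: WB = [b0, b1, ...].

0: W B1 -> L1 miss  d=D]
1: R B7 -> L1 miss wb->B1  d=-]
2: R B0 -> L0 miss  d=-]
3: W B4 -> L1 miss  d=D]
4: R B2 -> L2 miss  d=-]
5: W B7 -> L1 miss wb->B4  d=D]
6: W B7 -> L1 hit  d=D]
7: W B4 -> L1 miss wb->B7  d=D]
8: R B1 -> L1 miss wb->B4  d=-]

WB = [1, 4, 7, 4]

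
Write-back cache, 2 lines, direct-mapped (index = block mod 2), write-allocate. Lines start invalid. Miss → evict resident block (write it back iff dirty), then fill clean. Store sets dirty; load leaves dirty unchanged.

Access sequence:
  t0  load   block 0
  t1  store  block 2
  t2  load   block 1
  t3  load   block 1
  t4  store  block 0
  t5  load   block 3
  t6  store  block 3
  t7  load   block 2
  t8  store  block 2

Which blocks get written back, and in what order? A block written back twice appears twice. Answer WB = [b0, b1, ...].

WB = [2, 0]

  0 | R B0 → L0 miss [-]
  1 | W B2 → L0 miss [D]
  2 | R B1 → L1 miss [-]
  3 | R B1 → L1 hit [-]
  4 | W B0 → L0 miss wb→B2 [D]
  5 | R B3 → L1 miss [-]
  6 | W B3 → L1 hit [D]
  7 | R B2 → L0 miss wb→B0 [-]
  8 | W B2 → L0 hit [D]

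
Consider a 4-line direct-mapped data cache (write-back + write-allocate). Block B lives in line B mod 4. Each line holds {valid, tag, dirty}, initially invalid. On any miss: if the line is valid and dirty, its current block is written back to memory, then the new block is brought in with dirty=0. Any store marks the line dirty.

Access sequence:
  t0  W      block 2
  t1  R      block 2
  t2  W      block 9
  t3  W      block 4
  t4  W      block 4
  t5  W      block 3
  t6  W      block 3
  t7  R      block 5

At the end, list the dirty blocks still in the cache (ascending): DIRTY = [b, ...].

DIRTY = [2, 3, 4]

0: W B2 → L2 miss [D]
1: R B2 → L2 hit [D]
2: W B9 → L1 miss [D]
3: W B4 → L0 miss [D]
4: W B4 → L0 hit [D]
5: W B3 → L3 miss [D]
6: W B3 → L3 hit [D]
7: R B5 → L1 miss wb→B9 [-]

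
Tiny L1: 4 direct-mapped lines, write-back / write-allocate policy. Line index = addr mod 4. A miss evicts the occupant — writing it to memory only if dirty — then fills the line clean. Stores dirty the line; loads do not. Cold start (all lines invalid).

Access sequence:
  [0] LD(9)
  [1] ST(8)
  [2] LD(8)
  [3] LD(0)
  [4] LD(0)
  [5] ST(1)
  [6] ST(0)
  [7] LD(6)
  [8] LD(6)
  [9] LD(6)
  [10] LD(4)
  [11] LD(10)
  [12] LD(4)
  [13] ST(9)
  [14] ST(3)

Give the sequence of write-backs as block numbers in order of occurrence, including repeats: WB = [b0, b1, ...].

0: R B9 -> L1 miss  d=-]
1: W B8 -> L0 miss  d=D]
2: R B8 -> L0 hit  d=D]
3: R B0 -> L0 miss wb->B8  d=-]
4: R B0 -> L0 hit  d=-]
5: W B1 -> L1 miss  d=D]
6: W B0 -> L0 hit  d=D]
7: R B6 -> L2 miss  d=-]
8: R B6 -> L2 hit  d=-]
9: R B6 -> L2 hit  d=-]
10: R B4 -> L0 miss wb->B0  d=-]
11: R B10 -> L2 miss  d=-]
12: R B4 -> L0 hit  d=-]
13: W B9 -> L1 miss wb->B1  d=D]
14: W B3 -> L3 miss  d=D]

WB = [8, 0, 1]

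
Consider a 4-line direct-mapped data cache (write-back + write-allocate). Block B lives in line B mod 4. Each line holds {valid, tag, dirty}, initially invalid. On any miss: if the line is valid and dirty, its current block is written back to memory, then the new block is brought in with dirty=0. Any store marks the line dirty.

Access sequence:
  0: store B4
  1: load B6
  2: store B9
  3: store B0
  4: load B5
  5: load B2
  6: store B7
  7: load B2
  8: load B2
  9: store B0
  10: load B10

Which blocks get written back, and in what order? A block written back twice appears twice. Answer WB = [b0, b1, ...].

0: W B4 → L0 miss [D]
1: R B6 → L2 miss [-]
2: W B9 → L1 miss [D]
3: W B0 → L0 miss wb→B4 [D]
4: R B5 → L1 miss wb→B9 [-]
5: R B2 → L2 miss [-]
6: W B7 → L3 miss [D]
7: R B2 → L2 hit [-]
8: R B2 → L2 hit [-]
9: W B0 → L0 hit [D]
10: R B10 → L2 miss [-]

WB = [4, 9]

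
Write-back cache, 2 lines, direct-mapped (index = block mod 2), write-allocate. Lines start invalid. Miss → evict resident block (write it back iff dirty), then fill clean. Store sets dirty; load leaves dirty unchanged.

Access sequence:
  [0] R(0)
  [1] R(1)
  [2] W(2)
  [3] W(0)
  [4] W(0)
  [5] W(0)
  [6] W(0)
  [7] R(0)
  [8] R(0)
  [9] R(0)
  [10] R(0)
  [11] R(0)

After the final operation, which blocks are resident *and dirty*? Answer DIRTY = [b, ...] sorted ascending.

0: R B0 → L0 miss [-]
1: R B1 → L1 miss [-]
2: W B2 → L0 miss [D]
3: W B0 → L0 miss wb→B2 [D]
4: W B0 → L0 hit [D]
5: W B0 → L0 hit [D]
6: W B0 → L0 hit [D]
7: R B0 → L0 hit [D]
8: R B0 → L0 hit [D]
9: R B0 → L0 hit [D]
10: R B0 → L0 hit [D]
11: R B0 → L0 hit [D]

DIRTY = [0]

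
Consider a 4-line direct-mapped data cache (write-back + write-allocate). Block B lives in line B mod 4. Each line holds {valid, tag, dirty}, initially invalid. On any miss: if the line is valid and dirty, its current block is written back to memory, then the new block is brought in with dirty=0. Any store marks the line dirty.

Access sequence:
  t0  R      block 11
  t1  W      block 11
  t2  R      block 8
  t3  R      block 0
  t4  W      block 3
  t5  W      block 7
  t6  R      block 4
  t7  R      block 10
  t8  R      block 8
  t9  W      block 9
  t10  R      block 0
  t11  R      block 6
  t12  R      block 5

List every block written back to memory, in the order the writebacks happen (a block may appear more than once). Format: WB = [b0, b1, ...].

  0 | R B11 → L3 miss [-]
  1 | W B11 → L3 hit [D]
  2 | R B8 → L0 miss [-]
  3 | R B0 → L0 miss [-]
  4 | W B3 → L3 miss wb→B11 [D]
  5 | W B7 → L3 miss wb→B3 [D]
  6 | R B4 → L0 miss [-]
  7 | R B10 → L2 miss [-]
  8 | R B8 → L0 miss [-]
  9 | W B9 → L1 miss [D]
  10 | R B0 → L0 miss [-]
  11 | R B6 → L2 miss [-]
  12 | R B5 → L1 miss wb→B9 [-]

WB = [11, 3, 9]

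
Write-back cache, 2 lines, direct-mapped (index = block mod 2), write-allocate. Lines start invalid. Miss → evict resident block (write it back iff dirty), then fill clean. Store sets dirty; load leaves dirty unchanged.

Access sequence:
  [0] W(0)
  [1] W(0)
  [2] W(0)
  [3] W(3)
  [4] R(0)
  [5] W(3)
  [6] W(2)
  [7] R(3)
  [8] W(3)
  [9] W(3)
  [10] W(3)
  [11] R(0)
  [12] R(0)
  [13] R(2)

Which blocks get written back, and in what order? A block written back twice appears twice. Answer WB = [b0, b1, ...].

0: W B0 -> L0 miss  d=D]
1: W B0 -> L0 hit  d=D]
2: W B0 -> L0 hit  d=D]
3: W B3 -> L1 miss  d=D]
4: R B0 -> L0 hit  d=D]
5: W B3 -> L1 hit  d=D]
6: W B2 -> L0 miss wb->B0  d=D]
7: R B3 -> L1 hit  d=D]
8: W B3 -> L1 hit  d=D]
9: W B3 -> L1 hit  d=D]
10: W B3 -> L1 hit  d=D]
11: R B0 -> L0 miss wb->B2  d=-]
12: R B0 -> L0 hit  d=-]
13: R B2 -> L0 miss  d=-]

WB = [0, 2]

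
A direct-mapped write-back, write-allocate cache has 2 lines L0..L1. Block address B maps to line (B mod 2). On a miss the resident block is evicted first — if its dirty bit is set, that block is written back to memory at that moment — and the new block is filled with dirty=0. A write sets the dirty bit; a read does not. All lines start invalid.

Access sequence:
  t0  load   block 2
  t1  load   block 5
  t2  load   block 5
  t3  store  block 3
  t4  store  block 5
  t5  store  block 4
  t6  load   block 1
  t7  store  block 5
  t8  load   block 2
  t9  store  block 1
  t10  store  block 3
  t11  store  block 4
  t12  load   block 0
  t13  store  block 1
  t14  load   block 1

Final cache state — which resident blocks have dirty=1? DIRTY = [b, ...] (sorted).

0: R B2 → L0 miss [-]
1: R B5 → L1 miss [-]
2: R B5 → L1 hit [-]
3: W B3 → L1 miss [D]
4: W B5 → L1 miss wb→B3 [D]
5: W B4 → L0 miss [D]
6: R B1 → L1 miss wb→B5 [-]
7: W B5 → L1 miss [D]
8: R B2 → L0 miss wb→B4 [-]
9: W B1 → L1 miss wb→B5 [D]
10: W B3 → L1 miss wb→B1 [D]
11: W B4 → L0 miss [D]
12: R B0 → L0 miss wb→B4 [-]
13: W B1 → L1 miss wb→B3 [D]
14: R B1 → L1 hit [D]

DIRTY = [1]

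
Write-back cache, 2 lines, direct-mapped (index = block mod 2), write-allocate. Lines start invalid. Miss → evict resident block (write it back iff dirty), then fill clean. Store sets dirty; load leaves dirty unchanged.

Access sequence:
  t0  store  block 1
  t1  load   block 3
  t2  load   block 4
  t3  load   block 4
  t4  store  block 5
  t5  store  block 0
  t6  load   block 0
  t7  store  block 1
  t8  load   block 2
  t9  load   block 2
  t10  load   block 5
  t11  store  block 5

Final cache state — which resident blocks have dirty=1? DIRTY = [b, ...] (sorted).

DIRTY = [5]

  0 | W B1 → L1 miss [D]
  1 | R B3 → L1 miss wb→B1 [-]
  2 | R B4 → L0 miss [-]
  3 | R B4 → L0 hit [-]
  4 | W B5 → L1 miss [D]
  5 | W B0 → L0 miss [D]
  6 | R B0 → L0 hit [D]
  7 | W B1 → L1 miss wb→B5 [D]
  8 | R B2 → L0 miss wb→B0 [-]
  9 | R B2 → L0 hit [-]
  10 | R B5 → L1 miss wb→B1 [-]
  11 | W B5 → L1 hit [D]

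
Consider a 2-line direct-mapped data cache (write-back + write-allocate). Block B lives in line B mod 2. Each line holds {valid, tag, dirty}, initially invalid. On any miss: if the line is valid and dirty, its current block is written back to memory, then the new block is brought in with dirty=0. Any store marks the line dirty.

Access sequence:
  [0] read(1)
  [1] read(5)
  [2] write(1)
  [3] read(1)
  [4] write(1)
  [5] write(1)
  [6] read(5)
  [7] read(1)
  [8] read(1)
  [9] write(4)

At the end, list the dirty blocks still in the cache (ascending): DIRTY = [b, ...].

0: R B1 → L1 miss [-]
1: R B5 → L1 miss [-]
2: W B1 → L1 miss [D]
3: R B1 → L1 hit [D]
4: W B1 → L1 hit [D]
5: W B1 → L1 hit [D]
6: R B5 → L1 miss wb→B1 [-]
7: R B1 → L1 miss [-]
8: R B1 → L1 hit [-]
9: W B4 → L0 miss [D]

DIRTY = [4]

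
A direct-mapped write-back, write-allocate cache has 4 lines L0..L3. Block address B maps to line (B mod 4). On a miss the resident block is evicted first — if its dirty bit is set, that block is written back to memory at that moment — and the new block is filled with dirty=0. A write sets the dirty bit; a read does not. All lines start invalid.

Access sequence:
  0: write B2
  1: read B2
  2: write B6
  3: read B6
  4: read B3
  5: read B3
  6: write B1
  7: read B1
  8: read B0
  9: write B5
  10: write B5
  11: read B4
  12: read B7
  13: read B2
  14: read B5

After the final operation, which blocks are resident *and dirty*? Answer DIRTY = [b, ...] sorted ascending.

DIRTY = [5]

0: W B2 → L2 miss [D]
1: R B2 → L2 hit [D]
2: W B6 → L2 miss wb→B2 [D]
3: R B6 → L2 hit [D]
4: R B3 → L3 miss [-]
5: R B3 → L3 hit [-]
6: W B1 → L1 miss [D]
7: R B1 → L1 hit [D]
8: R B0 → L0 miss [-]
9: W B5 → L1 miss wb→B1 [D]
10: W B5 → L1 hit [D]
11: R B4 → L0 miss [-]
12: R B7 → L3 miss [-]
13: R B2 → L2 miss wb→B6 [-]
14: R B5 → L1 hit [D]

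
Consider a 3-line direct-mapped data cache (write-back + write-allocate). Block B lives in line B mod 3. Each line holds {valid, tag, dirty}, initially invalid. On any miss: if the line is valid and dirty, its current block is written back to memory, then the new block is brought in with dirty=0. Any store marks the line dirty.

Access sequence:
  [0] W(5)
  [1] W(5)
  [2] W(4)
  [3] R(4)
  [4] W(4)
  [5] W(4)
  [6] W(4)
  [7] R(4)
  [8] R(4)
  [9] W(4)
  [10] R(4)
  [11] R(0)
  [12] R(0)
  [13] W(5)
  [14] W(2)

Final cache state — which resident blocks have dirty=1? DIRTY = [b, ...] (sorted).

DIRTY = [2, 4]

0: W B5 -> L2 miss  d=D]
1: W B5 -> L2 hit  d=D]
2: W B4 -> L1 miss  d=D]
3: R B4 -> L1 hit  d=D]
4: W B4 -> L1 hit  d=D]
5: W B4 -> L1 hit  d=D]
6: W B4 -> L1 hit  d=D]
7: R B4 -> L1 hit  d=D]
8: R B4 -> L1 hit  d=D]
9: W B4 -> L1 hit  d=D]
10: R B4 -> L1 hit  d=D]
11: R B0 -> L0 miss  d=-]
12: R B0 -> L0 hit  d=-]
13: W B5 -> L2 hit  d=D]
14: W B2 -> L2 miss wb->B5  d=D]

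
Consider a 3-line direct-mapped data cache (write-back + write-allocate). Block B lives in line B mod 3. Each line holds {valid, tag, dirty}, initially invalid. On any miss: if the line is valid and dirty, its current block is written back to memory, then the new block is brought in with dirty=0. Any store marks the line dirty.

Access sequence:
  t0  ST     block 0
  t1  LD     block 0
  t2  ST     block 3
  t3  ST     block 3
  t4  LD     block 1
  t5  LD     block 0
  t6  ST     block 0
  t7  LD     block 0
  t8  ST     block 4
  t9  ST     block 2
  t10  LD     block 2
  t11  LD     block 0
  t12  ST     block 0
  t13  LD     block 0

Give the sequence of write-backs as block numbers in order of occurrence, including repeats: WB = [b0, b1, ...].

0: W B0 → L0 miss [D]
1: R B0 → L0 hit [D]
2: W B3 → L0 miss wb→B0 [D]
3: W B3 → L0 hit [D]
4: R B1 → L1 miss [-]
5: R B0 → L0 miss wb→B3 [-]
6: W B0 → L0 hit [D]
7: R B0 → L0 hit [D]
8: W B4 → L1 miss [D]
9: W B2 → L2 miss [D]
10: R B2 → L2 hit [D]
11: R B0 → L0 hit [D]
12: W B0 → L0 hit [D]
13: R B0 → L0 hit [D]

WB = [0, 3]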